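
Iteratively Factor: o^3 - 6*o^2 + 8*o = (o)*(o^2 - 6*o + 8) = o*(o - 4)*(o - 2)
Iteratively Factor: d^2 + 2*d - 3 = (d - 1)*(d + 3)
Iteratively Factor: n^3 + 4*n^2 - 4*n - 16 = (n + 2)*(n^2 + 2*n - 8) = (n - 2)*(n + 2)*(n + 4)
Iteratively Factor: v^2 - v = (v - 1)*(v)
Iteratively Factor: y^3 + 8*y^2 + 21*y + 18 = (y + 3)*(y^2 + 5*y + 6) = (y + 2)*(y + 3)*(y + 3)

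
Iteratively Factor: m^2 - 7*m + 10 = (m - 2)*(m - 5)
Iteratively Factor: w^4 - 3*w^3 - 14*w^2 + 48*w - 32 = (w - 1)*(w^3 - 2*w^2 - 16*w + 32) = (w - 2)*(w - 1)*(w^2 - 16) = (w - 4)*(w - 2)*(w - 1)*(w + 4)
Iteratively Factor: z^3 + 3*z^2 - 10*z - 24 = (z - 3)*(z^2 + 6*z + 8) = (z - 3)*(z + 4)*(z + 2)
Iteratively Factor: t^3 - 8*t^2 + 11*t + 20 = (t - 4)*(t^2 - 4*t - 5) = (t - 4)*(t + 1)*(t - 5)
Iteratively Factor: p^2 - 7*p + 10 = (p - 2)*(p - 5)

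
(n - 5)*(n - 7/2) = n^2 - 17*n/2 + 35/2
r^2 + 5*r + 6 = (r + 2)*(r + 3)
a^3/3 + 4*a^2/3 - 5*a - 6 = (a/3 + 1/3)*(a - 3)*(a + 6)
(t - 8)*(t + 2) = t^2 - 6*t - 16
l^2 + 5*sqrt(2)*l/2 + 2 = (l + sqrt(2)/2)*(l + 2*sqrt(2))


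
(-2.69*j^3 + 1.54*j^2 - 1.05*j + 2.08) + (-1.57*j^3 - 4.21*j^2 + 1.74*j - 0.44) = -4.26*j^3 - 2.67*j^2 + 0.69*j + 1.64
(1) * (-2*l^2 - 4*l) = -2*l^2 - 4*l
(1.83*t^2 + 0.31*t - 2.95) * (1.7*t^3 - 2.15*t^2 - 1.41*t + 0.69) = 3.111*t^5 - 3.4075*t^4 - 8.2618*t^3 + 7.1681*t^2 + 4.3734*t - 2.0355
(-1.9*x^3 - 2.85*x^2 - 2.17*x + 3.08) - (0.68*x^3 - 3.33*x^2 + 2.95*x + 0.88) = -2.58*x^3 + 0.48*x^2 - 5.12*x + 2.2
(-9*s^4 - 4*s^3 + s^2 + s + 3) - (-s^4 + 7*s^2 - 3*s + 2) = -8*s^4 - 4*s^3 - 6*s^2 + 4*s + 1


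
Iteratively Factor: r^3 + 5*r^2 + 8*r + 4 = (r + 1)*(r^2 + 4*r + 4) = (r + 1)*(r + 2)*(r + 2)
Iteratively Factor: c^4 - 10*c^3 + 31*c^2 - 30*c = (c - 3)*(c^3 - 7*c^2 + 10*c) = c*(c - 3)*(c^2 - 7*c + 10) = c*(c - 3)*(c - 2)*(c - 5)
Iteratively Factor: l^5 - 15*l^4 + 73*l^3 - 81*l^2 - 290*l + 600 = (l - 5)*(l^4 - 10*l^3 + 23*l^2 + 34*l - 120) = (l - 5)*(l - 4)*(l^3 - 6*l^2 - l + 30) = (l - 5)*(l - 4)*(l - 3)*(l^2 - 3*l - 10) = (l - 5)^2*(l - 4)*(l - 3)*(l + 2)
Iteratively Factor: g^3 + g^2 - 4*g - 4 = (g + 2)*(g^2 - g - 2) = (g + 1)*(g + 2)*(g - 2)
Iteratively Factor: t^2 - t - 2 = (t + 1)*(t - 2)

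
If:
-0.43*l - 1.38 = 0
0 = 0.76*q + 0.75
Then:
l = -3.21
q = -0.99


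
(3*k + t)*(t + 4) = 3*k*t + 12*k + t^2 + 4*t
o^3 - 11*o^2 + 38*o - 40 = (o - 5)*(o - 4)*(o - 2)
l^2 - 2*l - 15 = (l - 5)*(l + 3)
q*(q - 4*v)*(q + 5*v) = q^3 + q^2*v - 20*q*v^2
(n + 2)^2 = n^2 + 4*n + 4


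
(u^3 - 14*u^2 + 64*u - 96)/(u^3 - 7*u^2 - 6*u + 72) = (u - 4)/(u + 3)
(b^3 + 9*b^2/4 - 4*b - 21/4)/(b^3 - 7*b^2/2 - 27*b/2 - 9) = (4*b^2 + 5*b - 21)/(2*(2*b^2 - 9*b - 18))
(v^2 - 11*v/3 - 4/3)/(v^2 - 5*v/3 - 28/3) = (3*v + 1)/(3*v + 7)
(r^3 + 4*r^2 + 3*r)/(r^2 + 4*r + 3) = r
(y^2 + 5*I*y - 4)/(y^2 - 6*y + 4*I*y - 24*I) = (y + I)/(y - 6)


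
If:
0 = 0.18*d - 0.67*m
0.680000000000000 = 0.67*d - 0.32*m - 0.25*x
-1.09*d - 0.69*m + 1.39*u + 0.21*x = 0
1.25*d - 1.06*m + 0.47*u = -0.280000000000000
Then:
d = -0.38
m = -0.10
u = 0.19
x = -3.62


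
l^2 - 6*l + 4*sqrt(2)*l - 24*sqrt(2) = (l - 6)*(l + 4*sqrt(2))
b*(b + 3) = b^2 + 3*b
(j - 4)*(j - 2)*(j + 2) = j^3 - 4*j^2 - 4*j + 16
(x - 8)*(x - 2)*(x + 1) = x^3 - 9*x^2 + 6*x + 16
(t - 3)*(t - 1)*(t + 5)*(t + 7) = t^4 + 8*t^3 - 10*t^2 - 104*t + 105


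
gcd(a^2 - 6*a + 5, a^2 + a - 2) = a - 1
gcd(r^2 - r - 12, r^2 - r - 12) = r^2 - r - 12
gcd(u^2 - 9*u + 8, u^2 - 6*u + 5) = u - 1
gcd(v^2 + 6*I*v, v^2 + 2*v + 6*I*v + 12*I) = v + 6*I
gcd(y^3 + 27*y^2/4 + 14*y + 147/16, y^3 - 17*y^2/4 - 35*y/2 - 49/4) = y + 7/4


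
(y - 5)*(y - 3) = y^2 - 8*y + 15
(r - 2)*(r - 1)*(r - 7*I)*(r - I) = r^4 - 3*r^3 - 8*I*r^3 - 5*r^2 + 24*I*r^2 + 21*r - 16*I*r - 14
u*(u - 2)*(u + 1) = u^3 - u^2 - 2*u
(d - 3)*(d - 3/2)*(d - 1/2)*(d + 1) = d^4 - 4*d^3 + 7*d^2/4 + 9*d/2 - 9/4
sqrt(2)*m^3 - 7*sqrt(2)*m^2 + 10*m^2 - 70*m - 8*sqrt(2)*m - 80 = (m - 8)*(m + 5*sqrt(2))*(sqrt(2)*m + sqrt(2))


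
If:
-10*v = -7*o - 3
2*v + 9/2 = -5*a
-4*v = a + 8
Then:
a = -1/9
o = -409/126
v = -71/36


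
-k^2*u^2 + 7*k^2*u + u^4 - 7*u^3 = u*(-k + u)*(k + u)*(u - 7)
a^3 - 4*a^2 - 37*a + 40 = (a - 8)*(a - 1)*(a + 5)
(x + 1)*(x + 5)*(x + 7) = x^3 + 13*x^2 + 47*x + 35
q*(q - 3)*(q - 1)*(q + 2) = q^4 - 2*q^3 - 5*q^2 + 6*q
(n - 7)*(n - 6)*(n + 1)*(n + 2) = n^4 - 10*n^3 + 5*n^2 + 100*n + 84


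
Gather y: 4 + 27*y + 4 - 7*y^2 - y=-7*y^2 + 26*y + 8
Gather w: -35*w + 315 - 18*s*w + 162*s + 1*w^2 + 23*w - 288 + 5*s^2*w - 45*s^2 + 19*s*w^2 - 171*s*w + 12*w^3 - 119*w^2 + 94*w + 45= -45*s^2 + 162*s + 12*w^3 + w^2*(19*s - 118) + w*(5*s^2 - 189*s + 82) + 72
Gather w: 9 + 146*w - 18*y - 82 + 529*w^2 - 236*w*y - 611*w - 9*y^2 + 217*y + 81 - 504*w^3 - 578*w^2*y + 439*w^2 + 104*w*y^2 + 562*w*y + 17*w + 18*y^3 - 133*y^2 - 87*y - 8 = -504*w^3 + w^2*(968 - 578*y) + w*(104*y^2 + 326*y - 448) + 18*y^3 - 142*y^2 + 112*y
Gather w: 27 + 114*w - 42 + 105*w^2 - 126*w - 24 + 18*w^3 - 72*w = 18*w^3 + 105*w^2 - 84*w - 39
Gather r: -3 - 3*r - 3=-3*r - 6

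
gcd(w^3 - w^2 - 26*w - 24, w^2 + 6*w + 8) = w + 4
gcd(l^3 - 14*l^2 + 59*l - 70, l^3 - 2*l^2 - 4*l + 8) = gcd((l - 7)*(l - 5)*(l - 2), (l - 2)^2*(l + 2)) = l - 2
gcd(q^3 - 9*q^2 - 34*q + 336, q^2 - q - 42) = q^2 - q - 42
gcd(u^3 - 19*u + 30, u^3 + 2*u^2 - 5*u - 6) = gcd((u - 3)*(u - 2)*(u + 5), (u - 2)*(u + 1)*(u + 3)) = u - 2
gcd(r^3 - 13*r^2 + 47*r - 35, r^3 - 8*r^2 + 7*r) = r^2 - 8*r + 7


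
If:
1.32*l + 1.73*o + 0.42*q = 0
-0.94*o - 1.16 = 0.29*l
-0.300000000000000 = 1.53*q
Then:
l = 2.82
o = -2.10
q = -0.20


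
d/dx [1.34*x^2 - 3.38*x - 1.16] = 2.68*x - 3.38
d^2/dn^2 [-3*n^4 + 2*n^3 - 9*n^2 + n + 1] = -36*n^2 + 12*n - 18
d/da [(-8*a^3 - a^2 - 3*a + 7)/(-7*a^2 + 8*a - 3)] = (56*a^4 - 128*a^3 + 43*a^2 + 104*a - 47)/(49*a^4 - 112*a^3 + 106*a^2 - 48*a + 9)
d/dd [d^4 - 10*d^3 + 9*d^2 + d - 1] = 4*d^3 - 30*d^2 + 18*d + 1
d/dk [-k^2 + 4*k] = 4 - 2*k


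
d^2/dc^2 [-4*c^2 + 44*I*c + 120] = -8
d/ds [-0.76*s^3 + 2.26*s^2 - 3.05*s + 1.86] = -2.28*s^2 + 4.52*s - 3.05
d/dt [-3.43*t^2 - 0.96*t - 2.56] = -6.86*t - 0.96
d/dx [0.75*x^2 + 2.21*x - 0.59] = 1.5*x + 2.21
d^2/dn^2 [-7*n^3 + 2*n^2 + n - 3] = 4 - 42*n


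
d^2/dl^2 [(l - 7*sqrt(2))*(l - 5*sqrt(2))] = 2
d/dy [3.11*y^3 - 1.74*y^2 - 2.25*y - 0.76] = 9.33*y^2 - 3.48*y - 2.25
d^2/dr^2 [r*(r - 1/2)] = 2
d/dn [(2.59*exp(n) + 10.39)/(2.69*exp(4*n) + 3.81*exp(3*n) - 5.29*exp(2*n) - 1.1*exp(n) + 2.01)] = (-20.9013*exp(4*n) - 131.5322*exp(3*n) - 105.0566*exp(2*n) + 109.9262*exp(n) + 16.6349)*exp(n)/(7.2361*exp(8*n) + 20.4978*exp(7*n) - 13.9441*exp(6*n) - 46.2278*exp(5*n) + 30.4159*exp(4*n) + 26.9542*exp(3*n) - 20.0558*exp(2*n) - 4.422*exp(n) + 4.0401)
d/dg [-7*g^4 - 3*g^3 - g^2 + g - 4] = -28*g^3 - 9*g^2 - 2*g + 1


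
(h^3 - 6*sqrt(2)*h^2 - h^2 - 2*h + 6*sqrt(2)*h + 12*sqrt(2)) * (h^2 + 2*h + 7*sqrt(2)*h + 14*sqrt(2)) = h^5 + h^4 + sqrt(2)*h^4 - 88*h^3 + sqrt(2)*h^3 - 88*h^2 - 4*sqrt(2)*h^2 - 4*sqrt(2)*h + 336*h + 336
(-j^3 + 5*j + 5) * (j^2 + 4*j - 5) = -j^5 - 4*j^4 + 10*j^3 + 25*j^2 - 5*j - 25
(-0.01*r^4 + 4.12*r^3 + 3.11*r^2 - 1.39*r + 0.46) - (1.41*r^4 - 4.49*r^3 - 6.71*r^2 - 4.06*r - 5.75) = -1.42*r^4 + 8.61*r^3 + 9.82*r^2 + 2.67*r + 6.21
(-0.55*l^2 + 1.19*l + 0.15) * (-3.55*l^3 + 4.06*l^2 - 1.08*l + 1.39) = 1.9525*l^5 - 6.4575*l^4 + 4.8929*l^3 - 1.4407*l^2 + 1.4921*l + 0.2085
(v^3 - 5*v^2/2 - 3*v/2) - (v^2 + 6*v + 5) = v^3 - 7*v^2/2 - 15*v/2 - 5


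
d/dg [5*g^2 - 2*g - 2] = 10*g - 2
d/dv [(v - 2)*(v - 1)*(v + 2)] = 3*v^2 - 2*v - 4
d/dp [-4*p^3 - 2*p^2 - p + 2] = -12*p^2 - 4*p - 1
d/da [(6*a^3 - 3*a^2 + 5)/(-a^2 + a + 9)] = (-6*a^4 + 12*a^3 + 159*a^2 - 44*a - 5)/(a^4 - 2*a^3 - 17*a^2 + 18*a + 81)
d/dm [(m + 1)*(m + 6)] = 2*m + 7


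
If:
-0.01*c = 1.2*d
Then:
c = -120.0*d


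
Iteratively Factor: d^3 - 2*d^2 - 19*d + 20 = (d + 4)*(d^2 - 6*d + 5) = (d - 5)*(d + 4)*(d - 1)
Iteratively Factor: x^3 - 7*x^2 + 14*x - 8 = (x - 1)*(x^2 - 6*x + 8) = (x - 2)*(x - 1)*(x - 4)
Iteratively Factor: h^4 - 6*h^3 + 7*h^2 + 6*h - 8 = (h - 1)*(h^3 - 5*h^2 + 2*h + 8) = (h - 4)*(h - 1)*(h^2 - h - 2) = (h - 4)*(h - 2)*(h - 1)*(h + 1)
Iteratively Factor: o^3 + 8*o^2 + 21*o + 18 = (o + 2)*(o^2 + 6*o + 9) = (o + 2)*(o + 3)*(o + 3)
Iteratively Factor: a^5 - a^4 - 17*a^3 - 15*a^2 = (a)*(a^4 - a^3 - 17*a^2 - 15*a) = a*(a + 3)*(a^3 - 4*a^2 - 5*a) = a*(a - 5)*(a + 3)*(a^2 + a) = a*(a - 5)*(a + 1)*(a + 3)*(a)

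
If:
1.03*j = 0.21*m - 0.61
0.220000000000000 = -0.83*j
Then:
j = -0.27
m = 1.60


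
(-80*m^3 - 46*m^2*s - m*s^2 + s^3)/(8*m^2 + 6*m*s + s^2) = (-40*m^2 - 3*m*s + s^2)/(4*m + s)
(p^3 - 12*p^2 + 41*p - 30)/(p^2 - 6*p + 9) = (p^3 - 12*p^2 + 41*p - 30)/(p^2 - 6*p + 9)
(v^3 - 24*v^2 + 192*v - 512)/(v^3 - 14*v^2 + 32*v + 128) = (v - 8)/(v + 2)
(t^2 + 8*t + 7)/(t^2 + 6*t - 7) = (t + 1)/(t - 1)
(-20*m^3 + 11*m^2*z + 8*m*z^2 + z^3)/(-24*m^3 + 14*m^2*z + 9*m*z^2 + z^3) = (5*m + z)/(6*m + z)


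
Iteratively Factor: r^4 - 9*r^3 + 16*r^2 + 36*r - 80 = (r - 4)*(r^3 - 5*r^2 - 4*r + 20) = (r - 5)*(r - 4)*(r^2 - 4) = (r - 5)*(r - 4)*(r + 2)*(r - 2)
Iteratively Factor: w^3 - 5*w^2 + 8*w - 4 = (w - 2)*(w^2 - 3*w + 2) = (w - 2)*(w - 1)*(w - 2)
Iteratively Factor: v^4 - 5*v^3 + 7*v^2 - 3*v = (v - 3)*(v^3 - 2*v^2 + v) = (v - 3)*(v - 1)*(v^2 - v) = (v - 3)*(v - 1)^2*(v)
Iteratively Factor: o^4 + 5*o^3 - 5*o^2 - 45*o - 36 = (o + 4)*(o^3 + o^2 - 9*o - 9) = (o + 3)*(o + 4)*(o^2 - 2*o - 3) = (o - 3)*(o + 3)*(o + 4)*(o + 1)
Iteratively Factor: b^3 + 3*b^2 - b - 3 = (b - 1)*(b^2 + 4*b + 3) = (b - 1)*(b + 3)*(b + 1)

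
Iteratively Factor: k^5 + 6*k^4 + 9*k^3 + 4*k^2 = (k + 1)*(k^4 + 5*k^3 + 4*k^2) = k*(k + 1)*(k^3 + 5*k^2 + 4*k) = k^2*(k + 1)*(k^2 + 5*k + 4) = k^2*(k + 1)*(k + 4)*(k + 1)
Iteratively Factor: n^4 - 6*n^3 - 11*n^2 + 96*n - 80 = (n - 1)*(n^3 - 5*n^2 - 16*n + 80) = (n - 5)*(n - 1)*(n^2 - 16) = (n - 5)*(n - 1)*(n + 4)*(n - 4)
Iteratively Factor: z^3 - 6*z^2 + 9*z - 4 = (z - 4)*(z^2 - 2*z + 1) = (z - 4)*(z - 1)*(z - 1)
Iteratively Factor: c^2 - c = (c)*(c - 1)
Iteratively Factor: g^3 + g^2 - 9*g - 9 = (g + 3)*(g^2 - 2*g - 3) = (g - 3)*(g + 3)*(g + 1)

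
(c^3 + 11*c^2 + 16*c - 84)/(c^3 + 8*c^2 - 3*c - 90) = (c^2 + 5*c - 14)/(c^2 + 2*c - 15)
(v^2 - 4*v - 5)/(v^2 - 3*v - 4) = (v - 5)/(v - 4)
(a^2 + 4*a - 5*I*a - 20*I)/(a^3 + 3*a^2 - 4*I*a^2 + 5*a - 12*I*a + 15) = (a + 4)/(a^2 + a*(3 + I) + 3*I)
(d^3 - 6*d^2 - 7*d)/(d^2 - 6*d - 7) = d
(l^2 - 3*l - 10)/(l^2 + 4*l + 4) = (l - 5)/(l + 2)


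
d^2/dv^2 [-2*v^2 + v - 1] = -4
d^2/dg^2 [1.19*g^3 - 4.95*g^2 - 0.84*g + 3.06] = 7.14*g - 9.9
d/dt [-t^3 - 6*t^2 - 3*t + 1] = -3*t^2 - 12*t - 3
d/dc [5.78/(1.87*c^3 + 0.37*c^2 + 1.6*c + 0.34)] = (-32.4258*c^2 - 4.2772*c - 9.248)/(1.87*c^3 + 0.37*c^2 + 1.6*c + 0.34)^2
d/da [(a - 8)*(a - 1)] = 2*a - 9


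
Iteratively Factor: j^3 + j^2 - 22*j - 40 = (j - 5)*(j^2 + 6*j + 8) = (j - 5)*(j + 2)*(j + 4)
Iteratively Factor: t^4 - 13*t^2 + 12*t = (t + 4)*(t^3 - 4*t^2 + 3*t) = (t - 3)*(t + 4)*(t^2 - t) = (t - 3)*(t - 1)*(t + 4)*(t)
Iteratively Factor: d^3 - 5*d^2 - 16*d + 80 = (d + 4)*(d^2 - 9*d + 20) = (d - 5)*(d + 4)*(d - 4)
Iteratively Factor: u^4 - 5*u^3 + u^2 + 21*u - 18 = (u + 2)*(u^3 - 7*u^2 + 15*u - 9) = (u - 3)*(u + 2)*(u^2 - 4*u + 3) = (u - 3)*(u - 1)*(u + 2)*(u - 3)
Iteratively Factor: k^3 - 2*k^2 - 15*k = (k + 3)*(k^2 - 5*k) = (k - 5)*(k + 3)*(k)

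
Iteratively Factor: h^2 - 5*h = (h)*(h - 5)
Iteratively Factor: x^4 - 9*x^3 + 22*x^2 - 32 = (x - 2)*(x^3 - 7*x^2 + 8*x + 16) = (x - 2)*(x + 1)*(x^2 - 8*x + 16) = (x - 4)*(x - 2)*(x + 1)*(x - 4)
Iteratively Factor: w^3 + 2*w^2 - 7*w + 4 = (w - 1)*(w^2 + 3*w - 4) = (w - 1)^2*(w + 4)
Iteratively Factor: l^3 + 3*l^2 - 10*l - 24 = (l - 3)*(l^2 + 6*l + 8) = (l - 3)*(l + 4)*(l + 2)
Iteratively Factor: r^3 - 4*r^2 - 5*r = (r - 5)*(r^2 + r) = (r - 5)*(r + 1)*(r)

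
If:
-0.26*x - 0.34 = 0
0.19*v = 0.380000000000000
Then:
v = 2.00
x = -1.31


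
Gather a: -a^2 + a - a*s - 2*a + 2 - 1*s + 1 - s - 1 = -a^2 + a*(-s - 1) - 2*s + 2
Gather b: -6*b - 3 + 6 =3 - 6*b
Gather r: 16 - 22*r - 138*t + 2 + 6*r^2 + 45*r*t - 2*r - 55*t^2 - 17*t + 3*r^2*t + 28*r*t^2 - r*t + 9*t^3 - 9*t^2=r^2*(3*t + 6) + r*(28*t^2 + 44*t - 24) + 9*t^3 - 64*t^2 - 155*t + 18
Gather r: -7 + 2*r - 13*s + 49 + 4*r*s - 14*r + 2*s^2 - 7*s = r*(4*s - 12) + 2*s^2 - 20*s + 42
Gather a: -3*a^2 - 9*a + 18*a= -3*a^2 + 9*a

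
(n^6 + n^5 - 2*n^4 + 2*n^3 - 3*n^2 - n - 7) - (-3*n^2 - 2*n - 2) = n^6 + n^5 - 2*n^4 + 2*n^3 + n - 5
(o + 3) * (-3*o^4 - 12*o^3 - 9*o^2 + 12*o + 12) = -3*o^5 - 21*o^4 - 45*o^3 - 15*o^2 + 48*o + 36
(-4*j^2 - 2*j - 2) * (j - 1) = -4*j^3 + 2*j^2 + 2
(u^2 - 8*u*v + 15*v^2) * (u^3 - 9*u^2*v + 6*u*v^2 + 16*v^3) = u^5 - 17*u^4*v + 93*u^3*v^2 - 167*u^2*v^3 - 38*u*v^4 + 240*v^5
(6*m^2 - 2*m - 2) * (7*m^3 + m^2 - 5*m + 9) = 42*m^5 - 8*m^4 - 46*m^3 + 62*m^2 - 8*m - 18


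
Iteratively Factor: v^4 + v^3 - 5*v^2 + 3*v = (v - 1)*(v^3 + 2*v^2 - 3*v) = (v - 1)^2*(v^2 + 3*v) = (v - 1)^2*(v + 3)*(v)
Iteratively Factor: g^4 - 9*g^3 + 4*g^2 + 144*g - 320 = (g - 5)*(g^3 - 4*g^2 - 16*g + 64) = (g - 5)*(g - 4)*(g^2 - 16) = (g - 5)*(g - 4)^2*(g + 4)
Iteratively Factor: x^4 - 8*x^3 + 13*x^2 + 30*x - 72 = (x - 3)*(x^3 - 5*x^2 - 2*x + 24) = (x - 3)^2*(x^2 - 2*x - 8) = (x - 3)^2*(x + 2)*(x - 4)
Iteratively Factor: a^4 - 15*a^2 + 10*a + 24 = (a + 4)*(a^3 - 4*a^2 + a + 6) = (a + 1)*(a + 4)*(a^2 - 5*a + 6) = (a - 3)*(a + 1)*(a + 4)*(a - 2)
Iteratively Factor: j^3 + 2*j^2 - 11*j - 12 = (j + 1)*(j^2 + j - 12) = (j + 1)*(j + 4)*(j - 3)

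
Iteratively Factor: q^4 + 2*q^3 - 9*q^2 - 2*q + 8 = (q - 2)*(q^3 + 4*q^2 - q - 4) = (q - 2)*(q + 4)*(q^2 - 1) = (q - 2)*(q - 1)*(q + 4)*(q + 1)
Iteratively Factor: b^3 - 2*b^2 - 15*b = (b)*(b^2 - 2*b - 15) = b*(b - 5)*(b + 3)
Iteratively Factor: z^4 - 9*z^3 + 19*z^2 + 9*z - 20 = (z - 5)*(z^3 - 4*z^2 - z + 4) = (z - 5)*(z - 1)*(z^2 - 3*z - 4) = (z - 5)*(z - 1)*(z + 1)*(z - 4)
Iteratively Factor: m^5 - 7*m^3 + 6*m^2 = (m)*(m^4 - 7*m^2 + 6*m) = m^2*(m^3 - 7*m + 6) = m^2*(m + 3)*(m^2 - 3*m + 2) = m^2*(m - 2)*(m + 3)*(m - 1)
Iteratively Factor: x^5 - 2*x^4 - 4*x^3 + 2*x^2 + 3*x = (x)*(x^4 - 2*x^3 - 4*x^2 + 2*x + 3) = x*(x - 1)*(x^3 - x^2 - 5*x - 3) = x*(x - 3)*(x - 1)*(x^2 + 2*x + 1) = x*(x - 3)*(x - 1)*(x + 1)*(x + 1)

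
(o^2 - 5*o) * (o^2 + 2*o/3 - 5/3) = o^4 - 13*o^3/3 - 5*o^2 + 25*o/3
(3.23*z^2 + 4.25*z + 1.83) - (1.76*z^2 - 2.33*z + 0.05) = 1.47*z^2 + 6.58*z + 1.78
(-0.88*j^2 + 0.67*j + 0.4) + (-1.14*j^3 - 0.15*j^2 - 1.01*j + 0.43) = -1.14*j^3 - 1.03*j^2 - 0.34*j + 0.83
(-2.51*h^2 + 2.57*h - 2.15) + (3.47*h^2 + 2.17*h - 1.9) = 0.96*h^2 + 4.74*h - 4.05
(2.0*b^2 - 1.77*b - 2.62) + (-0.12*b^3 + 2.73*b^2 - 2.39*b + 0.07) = -0.12*b^3 + 4.73*b^2 - 4.16*b - 2.55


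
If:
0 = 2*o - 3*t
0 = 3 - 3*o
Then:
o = 1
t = 2/3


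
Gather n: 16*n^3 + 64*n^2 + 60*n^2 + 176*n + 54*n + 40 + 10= 16*n^3 + 124*n^2 + 230*n + 50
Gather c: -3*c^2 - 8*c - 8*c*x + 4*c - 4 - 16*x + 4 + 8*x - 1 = -3*c^2 + c*(-8*x - 4) - 8*x - 1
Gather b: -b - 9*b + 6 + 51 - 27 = 30 - 10*b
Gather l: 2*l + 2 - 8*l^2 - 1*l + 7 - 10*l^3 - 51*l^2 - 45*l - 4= -10*l^3 - 59*l^2 - 44*l + 5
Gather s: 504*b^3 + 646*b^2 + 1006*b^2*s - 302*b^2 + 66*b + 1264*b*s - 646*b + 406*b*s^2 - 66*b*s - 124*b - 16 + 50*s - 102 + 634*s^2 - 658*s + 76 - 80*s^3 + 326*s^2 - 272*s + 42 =504*b^3 + 344*b^2 - 704*b - 80*s^3 + s^2*(406*b + 960) + s*(1006*b^2 + 1198*b - 880)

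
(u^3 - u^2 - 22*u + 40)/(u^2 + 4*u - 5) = (u^2 - 6*u + 8)/(u - 1)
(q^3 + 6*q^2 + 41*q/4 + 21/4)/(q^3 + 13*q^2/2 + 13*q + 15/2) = (4*q^2 + 20*q + 21)/(2*(2*q^2 + 11*q + 15))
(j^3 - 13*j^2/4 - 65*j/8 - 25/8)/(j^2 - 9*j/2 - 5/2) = j + 5/4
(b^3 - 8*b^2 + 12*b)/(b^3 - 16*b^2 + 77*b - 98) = b*(b - 6)/(b^2 - 14*b + 49)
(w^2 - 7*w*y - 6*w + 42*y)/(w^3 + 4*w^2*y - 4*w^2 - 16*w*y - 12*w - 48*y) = (w - 7*y)/(w^2 + 4*w*y + 2*w + 8*y)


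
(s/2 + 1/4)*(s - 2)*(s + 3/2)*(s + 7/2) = s^4/2 + 7*s^3/4 - 13*s^2/8 - 103*s/16 - 21/8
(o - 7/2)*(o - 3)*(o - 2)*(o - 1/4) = o^4 - 35*o^3/4 + 205*o^2/8 - 215*o/8 + 21/4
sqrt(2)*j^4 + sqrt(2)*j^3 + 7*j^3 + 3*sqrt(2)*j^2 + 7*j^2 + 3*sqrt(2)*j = j*(j + 1)*(j + 3*sqrt(2))*(sqrt(2)*j + 1)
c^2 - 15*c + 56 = (c - 8)*(c - 7)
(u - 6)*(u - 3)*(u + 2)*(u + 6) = u^4 - u^3 - 42*u^2 + 36*u + 216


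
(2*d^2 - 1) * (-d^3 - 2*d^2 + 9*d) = -2*d^5 - 4*d^4 + 19*d^3 + 2*d^2 - 9*d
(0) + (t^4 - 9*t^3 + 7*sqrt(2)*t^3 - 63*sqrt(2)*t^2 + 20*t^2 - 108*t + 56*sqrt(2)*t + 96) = t^4 - 9*t^3 + 7*sqrt(2)*t^3 - 63*sqrt(2)*t^2 + 20*t^2 - 108*t + 56*sqrt(2)*t + 96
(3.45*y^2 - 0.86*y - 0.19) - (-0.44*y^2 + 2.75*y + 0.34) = 3.89*y^2 - 3.61*y - 0.53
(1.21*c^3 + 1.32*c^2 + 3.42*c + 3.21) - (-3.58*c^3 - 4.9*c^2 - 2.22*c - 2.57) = 4.79*c^3 + 6.22*c^2 + 5.64*c + 5.78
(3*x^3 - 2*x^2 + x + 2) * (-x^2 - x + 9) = -3*x^5 - x^4 + 28*x^3 - 21*x^2 + 7*x + 18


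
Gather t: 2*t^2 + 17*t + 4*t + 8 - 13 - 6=2*t^2 + 21*t - 11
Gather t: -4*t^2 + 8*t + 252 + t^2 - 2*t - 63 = -3*t^2 + 6*t + 189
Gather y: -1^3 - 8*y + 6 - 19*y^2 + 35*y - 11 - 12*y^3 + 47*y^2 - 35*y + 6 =-12*y^3 + 28*y^2 - 8*y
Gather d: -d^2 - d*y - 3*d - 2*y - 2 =-d^2 + d*(-y - 3) - 2*y - 2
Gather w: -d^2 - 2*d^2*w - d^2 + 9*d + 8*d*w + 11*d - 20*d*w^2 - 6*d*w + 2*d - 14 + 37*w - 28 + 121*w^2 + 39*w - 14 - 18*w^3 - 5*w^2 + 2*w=-2*d^2 + 22*d - 18*w^3 + w^2*(116 - 20*d) + w*(-2*d^2 + 2*d + 78) - 56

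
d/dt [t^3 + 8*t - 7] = 3*t^2 + 8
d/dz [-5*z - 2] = -5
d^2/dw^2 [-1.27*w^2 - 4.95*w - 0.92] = -2.54000000000000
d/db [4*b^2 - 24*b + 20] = 8*b - 24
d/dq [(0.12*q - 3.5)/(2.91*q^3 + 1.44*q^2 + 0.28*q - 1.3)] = (-0.6984*q^3 + 30.3822*q^2 + 10.08*q + 0.824)/(8.4681*q^6 + 8.3808*q^5 + 3.7032*q^4 - 6.7596*q^3 - 3.6656*q^2 - 0.728*q + 1.69)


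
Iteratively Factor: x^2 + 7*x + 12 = (x + 4)*(x + 3)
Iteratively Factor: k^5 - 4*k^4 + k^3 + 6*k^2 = (k + 1)*(k^4 - 5*k^3 + 6*k^2) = (k - 3)*(k + 1)*(k^3 - 2*k^2) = k*(k - 3)*(k + 1)*(k^2 - 2*k) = k*(k - 3)*(k - 2)*(k + 1)*(k)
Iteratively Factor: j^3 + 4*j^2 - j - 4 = (j + 4)*(j^2 - 1) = (j + 1)*(j + 4)*(j - 1)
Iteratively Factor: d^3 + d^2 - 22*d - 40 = (d + 2)*(d^2 - d - 20) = (d + 2)*(d + 4)*(d - 5)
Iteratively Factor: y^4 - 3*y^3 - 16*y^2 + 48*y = (y + 4)*(y^3 - 7*y^2 + 12*y) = (y - 4)*(y + 4)*(y^2 - 3*y) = y*(y - 4)*(y + 4)*(y - 3)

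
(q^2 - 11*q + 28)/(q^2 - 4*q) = (q - 7)/q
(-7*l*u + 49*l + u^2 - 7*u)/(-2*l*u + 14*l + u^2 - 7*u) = (-7*l + u)/(-2*l + u)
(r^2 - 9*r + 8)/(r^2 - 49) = (r^2 - 9*r + 8)/(r^2 - 49)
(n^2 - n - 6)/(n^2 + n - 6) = (n^2 - n - 6)/(n^2 + n - 6)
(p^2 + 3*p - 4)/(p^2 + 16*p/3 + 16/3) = 3*(p - 1)/(3*p + 4)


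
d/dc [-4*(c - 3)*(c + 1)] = 8 - 8*c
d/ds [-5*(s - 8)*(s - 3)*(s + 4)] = -15*s^2 + 70*s + 100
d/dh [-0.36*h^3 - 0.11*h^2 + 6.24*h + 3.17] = -1.08*h^2 - 0.22*h + 6.24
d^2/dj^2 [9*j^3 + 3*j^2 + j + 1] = 54*j + 6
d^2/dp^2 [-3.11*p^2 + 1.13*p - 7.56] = -6.22000000000000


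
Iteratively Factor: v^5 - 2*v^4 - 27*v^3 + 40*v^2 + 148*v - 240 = (v - 5)*(v^4 + 3*v^3 - 12*v^2 - 20*v + 48) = (v - 5)*(v - 2)*(v^3 + 5*v^2 - 2*v - 24) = (v - 5)*(v - 2)*(v + 4)*(v^2 + v - 6) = (v - 5)*(v - 2)^2*(v + 4)*(v + 3)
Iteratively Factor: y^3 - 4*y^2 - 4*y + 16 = (y - 2)*(y^2 - 2*y - 8) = (y - 2)*(y + 2)*(y - 4)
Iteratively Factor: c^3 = (c)*(c^2) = c^2*(c)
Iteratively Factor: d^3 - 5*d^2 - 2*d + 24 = (d + 2)*(d^2 - 7*d + 12) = (d - 4)*(d + 2)*(d - 3)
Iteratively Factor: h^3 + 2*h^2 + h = (h)*(h^2 + 2*h + 1) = h*(h + 1)*(h + 1)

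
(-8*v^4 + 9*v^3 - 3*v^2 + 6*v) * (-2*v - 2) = 16*v^5 - 2*v^4 - 12*v^3 - 6*v^2 - 12*v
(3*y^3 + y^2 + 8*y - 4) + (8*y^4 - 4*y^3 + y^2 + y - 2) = 8*y^4 - y^3 + 2*y^2 + 9*y - 6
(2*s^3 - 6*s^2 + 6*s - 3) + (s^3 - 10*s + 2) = 3*s^3 - 6*s^2 - 4*s - 1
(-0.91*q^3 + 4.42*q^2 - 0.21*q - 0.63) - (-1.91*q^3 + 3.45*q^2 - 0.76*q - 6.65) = 1.0*q^3 + 0.97*q^2 + 0.55*q + 6.02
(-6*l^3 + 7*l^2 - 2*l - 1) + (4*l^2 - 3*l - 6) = -6*l^3 + 11*l^2 - 5*l - 7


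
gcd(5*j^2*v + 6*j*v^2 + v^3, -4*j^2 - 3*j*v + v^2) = j + v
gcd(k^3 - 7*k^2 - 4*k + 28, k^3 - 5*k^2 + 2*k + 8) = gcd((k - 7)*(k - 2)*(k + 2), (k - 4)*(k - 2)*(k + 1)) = k - 2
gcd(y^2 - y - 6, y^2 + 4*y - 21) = y - 3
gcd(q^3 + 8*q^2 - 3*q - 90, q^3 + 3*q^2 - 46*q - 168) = q + 6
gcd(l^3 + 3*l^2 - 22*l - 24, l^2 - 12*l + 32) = l - 4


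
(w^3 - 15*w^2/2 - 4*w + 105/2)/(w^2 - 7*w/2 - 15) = (w^2 - 10*w + 21)/(w - 6)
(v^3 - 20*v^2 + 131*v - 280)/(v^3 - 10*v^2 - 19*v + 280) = (v - 5)/(v + 5)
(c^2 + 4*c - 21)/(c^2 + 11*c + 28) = (c - 3)/(c + 4)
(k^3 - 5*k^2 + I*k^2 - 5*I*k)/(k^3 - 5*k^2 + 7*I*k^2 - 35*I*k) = (k + I)/(k + 7*I)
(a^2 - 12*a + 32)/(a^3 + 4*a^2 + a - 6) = (a^2 - 12*a + 32)/(a^3 + 4*a^2 + a - 6)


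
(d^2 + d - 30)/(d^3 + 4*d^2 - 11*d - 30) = (d^2 + d - 30)/(d^3 + 4*d^2 - 11*d - 30)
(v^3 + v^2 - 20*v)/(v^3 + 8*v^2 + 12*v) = (v^2 + v - 20)/(v^2 + 8*v + 12)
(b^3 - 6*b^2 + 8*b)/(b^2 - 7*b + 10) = b*(b - 4)/(b - 5)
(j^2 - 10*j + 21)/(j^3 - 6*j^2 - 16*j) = (-j^2 + 10*j - 21)/(j*(-j^2 + 6*j + 16))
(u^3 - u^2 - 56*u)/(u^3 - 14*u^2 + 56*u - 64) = u*(u + 7)/(u^2 - 6*u + 8)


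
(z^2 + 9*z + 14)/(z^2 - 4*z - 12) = (z + 7)/(z - 6)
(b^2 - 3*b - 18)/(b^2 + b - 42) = (b + 3)/(b + 7)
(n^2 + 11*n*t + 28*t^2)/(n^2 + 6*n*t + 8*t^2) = (n + 7*t)/(n + 2*t)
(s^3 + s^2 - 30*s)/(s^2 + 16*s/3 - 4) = 3*s*(s - 5)/(3*s - 2)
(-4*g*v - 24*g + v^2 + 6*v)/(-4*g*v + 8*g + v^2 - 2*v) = (v + 6)/(v - 2)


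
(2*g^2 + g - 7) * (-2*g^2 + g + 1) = -4*g^4 + 17*g^2 - 6*g - 7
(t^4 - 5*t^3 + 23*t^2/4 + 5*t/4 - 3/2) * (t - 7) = t^5 - 12*t^4 + 163*t^3/4 - 39*t^2 - 41*t/4 + 21/2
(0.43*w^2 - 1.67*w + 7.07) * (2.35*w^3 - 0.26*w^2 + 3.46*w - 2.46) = 1.0105*w^5 - 4.0363*w^4 + 18.5365*w^3 - 8.6742*w^2 + 28.5704*w - 17.3922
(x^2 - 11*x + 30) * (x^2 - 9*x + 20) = x^4 - 20*x^3 + 149*x^2 - 490*x + 600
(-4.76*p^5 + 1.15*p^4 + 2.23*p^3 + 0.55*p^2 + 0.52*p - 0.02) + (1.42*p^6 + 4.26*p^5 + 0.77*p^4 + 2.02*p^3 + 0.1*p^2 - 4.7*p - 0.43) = 1.42*p^6 - 0.5*p^5 + 1.92*p^4 + 4.25*p^3 + 0.65*p^2 - 4.18*p - 0.45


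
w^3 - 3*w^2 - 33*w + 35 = (w - 7)*(w - 1)*(w + 5)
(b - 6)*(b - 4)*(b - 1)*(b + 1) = b^4 - 10*b^3 + 23*b^2 + 10*b - 24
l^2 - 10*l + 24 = (l - 6)*(l - 4)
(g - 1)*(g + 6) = g^2 + 5*g - 6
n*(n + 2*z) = n^2 + 2*n*z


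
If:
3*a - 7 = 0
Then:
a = 7/3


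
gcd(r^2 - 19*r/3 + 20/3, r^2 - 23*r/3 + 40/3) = r - 5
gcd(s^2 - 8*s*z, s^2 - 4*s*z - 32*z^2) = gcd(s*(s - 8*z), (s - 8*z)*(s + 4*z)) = -s + 8*z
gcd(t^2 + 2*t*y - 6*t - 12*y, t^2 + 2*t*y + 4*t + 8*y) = t + 2*y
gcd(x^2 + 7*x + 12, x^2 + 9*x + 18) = x + 3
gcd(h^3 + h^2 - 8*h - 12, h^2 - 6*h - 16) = h + 2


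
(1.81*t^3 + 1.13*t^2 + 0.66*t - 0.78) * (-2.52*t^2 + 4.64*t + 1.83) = -4.5612*t^5 + 5.5508*t^4 + 6.8923*t^3 + 7.0959*t^2 - 2.4114*t - 1.4274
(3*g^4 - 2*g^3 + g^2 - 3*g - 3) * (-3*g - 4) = -9*g^5 - 6*g^4 + 5*g^3 + 5*g^2 + 21*g + 12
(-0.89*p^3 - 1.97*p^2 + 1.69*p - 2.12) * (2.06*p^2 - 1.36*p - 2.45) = -1.8334*p^5 - 2.8478*p^4 + 8.3411*p^3 - 1.8391*p^2 - 1.2573*p + 5.194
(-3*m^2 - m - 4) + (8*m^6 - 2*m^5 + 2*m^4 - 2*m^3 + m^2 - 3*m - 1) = 8*m^6 - 2*m^5 + 2*m^4 - 2*m^3 - 2*m^2 - 4*m - 5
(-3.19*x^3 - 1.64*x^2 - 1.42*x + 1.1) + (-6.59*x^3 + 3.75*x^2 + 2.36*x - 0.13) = -9.78*x^3 + 2.11*x^2 + 0.94*x + 0.97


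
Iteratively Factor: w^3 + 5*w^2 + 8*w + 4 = (w + 1)*(w^2 + 4*w + 4) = (w + 1)*(w + 2)*(w + 2)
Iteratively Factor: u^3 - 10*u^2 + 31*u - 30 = (u - 5)*(u^2 - 5*u + 6) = (u - 5)*(u - 3)*(u - 2)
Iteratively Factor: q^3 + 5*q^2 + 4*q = (q + 4)*(q^2 + q) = (q + 1)*(q + 4)*(q)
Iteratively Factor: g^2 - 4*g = (g)*(g - 4)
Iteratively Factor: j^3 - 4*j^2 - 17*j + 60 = (j - 5)*(j^2 + j - 12) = (j - 5)*(j - 3)*(j + 4)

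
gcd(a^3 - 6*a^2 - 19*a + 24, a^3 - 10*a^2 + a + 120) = a^2 - 5*a - 24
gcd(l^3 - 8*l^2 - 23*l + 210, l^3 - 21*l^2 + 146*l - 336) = l^2 - 13*l + 42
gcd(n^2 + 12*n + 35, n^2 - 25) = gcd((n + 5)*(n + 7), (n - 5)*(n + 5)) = n + 5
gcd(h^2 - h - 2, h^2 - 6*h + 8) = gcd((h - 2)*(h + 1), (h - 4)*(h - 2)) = h - 2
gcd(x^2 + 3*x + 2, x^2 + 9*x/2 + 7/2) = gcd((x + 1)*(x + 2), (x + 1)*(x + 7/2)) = x + 1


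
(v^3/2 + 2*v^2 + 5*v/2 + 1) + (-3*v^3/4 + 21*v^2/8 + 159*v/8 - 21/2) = -v^3/4 + 37*v^2/8 + 179*v/8 - 19/2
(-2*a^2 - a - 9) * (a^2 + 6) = -2*a^4 - a^3 - 21*a^2 - 6*a - 54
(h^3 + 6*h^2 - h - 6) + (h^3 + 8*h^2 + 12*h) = 2*h^3 + 14*h^2 + 11*h - 6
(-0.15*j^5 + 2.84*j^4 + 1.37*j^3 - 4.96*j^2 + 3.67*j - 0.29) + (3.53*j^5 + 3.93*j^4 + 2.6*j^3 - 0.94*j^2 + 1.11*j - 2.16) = 3.38*j^5 + 6.77*j^4 + 3.97*j^3 - 5.9*j^2 + 4.78*j - 2.45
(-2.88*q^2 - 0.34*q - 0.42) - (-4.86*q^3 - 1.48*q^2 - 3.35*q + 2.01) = 4.86*q^3 - 1.4*q^2 + 3.01*q - 2.43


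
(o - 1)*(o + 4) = o^2 + 3*o - 4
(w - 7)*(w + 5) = w^2 - 2*w - 35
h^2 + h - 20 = (h - 4)*(h + 5)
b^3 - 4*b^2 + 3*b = b*(b - 3)*(b - 1)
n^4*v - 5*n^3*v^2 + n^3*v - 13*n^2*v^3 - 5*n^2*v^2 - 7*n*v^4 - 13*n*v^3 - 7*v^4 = (n - 7*v)*(n + v)^2*(n*v + v)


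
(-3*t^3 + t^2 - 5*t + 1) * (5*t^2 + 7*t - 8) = -15*t^5 - 16*t^4 + 6*t^3 - 38*t^2 + 47*t - 8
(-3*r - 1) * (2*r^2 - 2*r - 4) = -6*r^3 + 4*r^2 + 14*r + 4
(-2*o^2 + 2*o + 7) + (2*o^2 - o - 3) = o + 4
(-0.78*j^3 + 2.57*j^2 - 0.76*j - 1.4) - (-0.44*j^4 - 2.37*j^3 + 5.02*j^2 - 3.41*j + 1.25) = 0.44*j^4 + 1.59*j^3 - 2.45*j^2 + 2.65*j - 2.65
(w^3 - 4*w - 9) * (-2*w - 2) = -2*w^4 - 2*w^3 + 8*w^2 + 26*w + 18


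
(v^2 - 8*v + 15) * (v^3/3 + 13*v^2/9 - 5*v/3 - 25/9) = v^5/3 - 11*v^4/9 - 74*v^3/9 + 290*v^2/9 - 25*v/9 - 125/3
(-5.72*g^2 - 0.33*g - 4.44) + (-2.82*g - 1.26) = -5.72*g^2 - 3.15*g - 5.7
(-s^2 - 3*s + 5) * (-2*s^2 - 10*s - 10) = 2*s^4 + 16*s^3 + 30*s^2 - 20*s - 50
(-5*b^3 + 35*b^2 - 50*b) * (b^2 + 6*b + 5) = -5*b^5 + 5*b^4 + 135*b^3 - 125*b^2 - 250*b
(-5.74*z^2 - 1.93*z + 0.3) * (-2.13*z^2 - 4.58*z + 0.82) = 12.2262*z^4 + 30.4001*z^3 + 3.4936*z^2 - 2.9566*z + 0.246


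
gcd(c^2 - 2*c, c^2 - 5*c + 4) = 1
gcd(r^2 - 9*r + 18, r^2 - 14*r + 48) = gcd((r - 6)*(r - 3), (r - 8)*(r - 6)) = r - 6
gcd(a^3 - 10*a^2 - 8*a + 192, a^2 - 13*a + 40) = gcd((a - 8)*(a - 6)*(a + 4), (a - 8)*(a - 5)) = a - 8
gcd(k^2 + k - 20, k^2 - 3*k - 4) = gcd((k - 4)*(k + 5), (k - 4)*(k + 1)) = k - 4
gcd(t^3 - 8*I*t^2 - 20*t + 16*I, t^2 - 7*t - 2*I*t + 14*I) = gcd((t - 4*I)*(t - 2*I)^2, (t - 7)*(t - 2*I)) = t - 2*I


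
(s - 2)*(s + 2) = s^2 - 4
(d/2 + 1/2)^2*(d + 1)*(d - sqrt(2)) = d^4/4 - sqrt(2)*d^3/4 + 3*d^3/4 - 3*sqrt(2)*d^2/4 + 3*d^2/4 - 3*sqrt(2)*d/4 + d/4 - sqrt(2)/4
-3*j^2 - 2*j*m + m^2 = (-3*j + m)*(j + m)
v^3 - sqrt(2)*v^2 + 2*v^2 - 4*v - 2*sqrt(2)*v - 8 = (v + 2)*(v - 2*sqrt(2))*(v + sqrt(2))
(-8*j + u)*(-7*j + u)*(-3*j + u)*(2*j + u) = -336*j^4 + 34*j^3*u + 65*j^2*u^2 - 16*j*u^3 + u^4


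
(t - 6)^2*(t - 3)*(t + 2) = t^4 - 13*t^3 + 42*t^2 + 36*t - 216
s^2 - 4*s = s*(s - 4)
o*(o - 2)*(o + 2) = o^3 - 4*o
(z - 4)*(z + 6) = z^2 + 2*z - 24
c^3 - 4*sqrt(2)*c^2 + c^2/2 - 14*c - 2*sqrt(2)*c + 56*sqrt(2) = (c - 7/2)*(c + 4)*(c - 4*sqrt(2))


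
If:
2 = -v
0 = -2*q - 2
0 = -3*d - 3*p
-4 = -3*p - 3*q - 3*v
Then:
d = -13/3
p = 13/3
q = -1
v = -2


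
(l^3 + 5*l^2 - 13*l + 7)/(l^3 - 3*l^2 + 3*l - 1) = (l + 7)/(l - 1)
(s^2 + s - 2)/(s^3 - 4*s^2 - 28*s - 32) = (s - 1)/(s^2 - 6*s - 16)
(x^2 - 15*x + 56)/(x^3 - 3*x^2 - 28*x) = (x - 8)/(x*(x + 4))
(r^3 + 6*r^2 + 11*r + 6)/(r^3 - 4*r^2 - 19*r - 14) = (r + 3)/(r - 7)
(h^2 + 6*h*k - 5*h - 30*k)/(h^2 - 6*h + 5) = (h + 6*k)/(h - 1)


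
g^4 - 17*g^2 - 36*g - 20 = (g - 5)*(g + 1)*(g + 2)^2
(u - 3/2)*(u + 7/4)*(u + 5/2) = u^3 + 11*u^2/4 - 2*u - 105/16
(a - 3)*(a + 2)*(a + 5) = a^3 + 4*a^2 - 11*a - 30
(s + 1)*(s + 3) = s^2 + 4*s + 3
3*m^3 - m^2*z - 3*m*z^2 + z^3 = (-3*m + z)*(-m + z)*(m + z)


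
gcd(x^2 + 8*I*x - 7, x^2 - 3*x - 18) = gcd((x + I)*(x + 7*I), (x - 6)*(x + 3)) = 1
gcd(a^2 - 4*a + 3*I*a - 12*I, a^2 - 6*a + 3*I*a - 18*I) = a + 3*I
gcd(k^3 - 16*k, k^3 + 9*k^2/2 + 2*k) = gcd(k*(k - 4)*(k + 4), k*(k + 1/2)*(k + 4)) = k^2 + 4*k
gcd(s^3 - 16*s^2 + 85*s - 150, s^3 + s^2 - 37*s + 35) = s - 5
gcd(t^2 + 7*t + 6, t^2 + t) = t + 1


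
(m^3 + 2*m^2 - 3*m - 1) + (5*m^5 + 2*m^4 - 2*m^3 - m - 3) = 5*m^5 + 2*m^4 - m^3 + 2*m^2 - 4*m - 4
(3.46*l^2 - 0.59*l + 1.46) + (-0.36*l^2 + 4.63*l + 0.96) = 3.1*l^2 + 4.04*l + 2.42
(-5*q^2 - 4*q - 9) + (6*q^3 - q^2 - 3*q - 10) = 6*q^3 - 6*q^2 - 7*q - 19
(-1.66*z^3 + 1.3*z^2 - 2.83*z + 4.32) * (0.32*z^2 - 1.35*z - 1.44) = -0.5312*z^5 + 2.657*z^4 - 0.270200000000001*z^3 + 3.3309*z^2 - 1.7568*z - 6.2208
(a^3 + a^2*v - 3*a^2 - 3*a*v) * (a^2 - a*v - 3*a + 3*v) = a^5 - 6*a^4 - a^3*v^2 + 9*a^3 + 6*a^2*v^2 - 9*a*v^2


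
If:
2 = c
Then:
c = 2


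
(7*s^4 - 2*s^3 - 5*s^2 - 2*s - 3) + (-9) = 7*s^4 - 2*s^3 - 5*s^2 - 2*s - 12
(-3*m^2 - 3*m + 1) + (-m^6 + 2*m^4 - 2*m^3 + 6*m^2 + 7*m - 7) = -m^6 + 2*m^4 - 2*m^3 + 3*m^2 + 4*m - 6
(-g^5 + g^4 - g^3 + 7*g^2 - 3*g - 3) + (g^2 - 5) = -g^5 + g^4 - g^3 + 8*g^2 - 3*g - 8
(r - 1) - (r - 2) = 1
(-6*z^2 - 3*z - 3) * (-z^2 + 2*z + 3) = 6*z^4 - 9*z^3 - 21*z^2 - 15*z - 9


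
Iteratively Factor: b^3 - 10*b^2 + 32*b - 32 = (b - 4)*(b^2 - 6*b + 8) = (b - 4)*(b - 2)*(b - 4)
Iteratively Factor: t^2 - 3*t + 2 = (t - 2)*(t - 1)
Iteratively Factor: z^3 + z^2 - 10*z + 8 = (z - 2)*(z^2 + 3*z - 4) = (z - 2)*(z - 1)*(z + 4)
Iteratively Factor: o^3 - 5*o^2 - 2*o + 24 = (o - 3)*(o^2 - 2*o - 8) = (o - 3)*(o + 2)*(o - 4)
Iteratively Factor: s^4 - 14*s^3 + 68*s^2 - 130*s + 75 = (s - 5)*(s^3 - 9*s^2 + 23*s - 15) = (s - 5)*(s - 3)*(s^2 - 6*s + 5) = (s - 5)*(s - 3)*(s - 1)*(s - 5)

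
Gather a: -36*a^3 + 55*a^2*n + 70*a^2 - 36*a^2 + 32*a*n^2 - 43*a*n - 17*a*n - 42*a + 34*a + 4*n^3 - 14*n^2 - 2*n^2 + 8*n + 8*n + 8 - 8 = -36*a^3 + a^2*(55*n + 34) + a*(32*n^2 - 60*n - 8) + 4*n^3 - 16*n^2 + 16*n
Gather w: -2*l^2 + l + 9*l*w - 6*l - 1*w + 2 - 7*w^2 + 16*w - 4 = -2*l^2 - 5*l - 7*w^2 + w*(9*l + 15) - 2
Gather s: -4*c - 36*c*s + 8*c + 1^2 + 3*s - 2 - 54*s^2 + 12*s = 4*c - 54*s^2 + s*(15 - 36*c) - 1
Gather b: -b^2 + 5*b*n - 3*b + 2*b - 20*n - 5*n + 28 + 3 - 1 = -b^2 + b*(5*n - 1) - 25*n + 30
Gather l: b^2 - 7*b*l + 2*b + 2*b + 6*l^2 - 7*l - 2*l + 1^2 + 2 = b^2 + 4*b + 6*l^2 + l*(-7*b - 9) + 3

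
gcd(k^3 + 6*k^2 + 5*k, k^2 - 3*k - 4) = k + 1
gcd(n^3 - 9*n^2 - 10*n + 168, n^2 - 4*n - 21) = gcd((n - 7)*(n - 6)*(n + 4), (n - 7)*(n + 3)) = n - 7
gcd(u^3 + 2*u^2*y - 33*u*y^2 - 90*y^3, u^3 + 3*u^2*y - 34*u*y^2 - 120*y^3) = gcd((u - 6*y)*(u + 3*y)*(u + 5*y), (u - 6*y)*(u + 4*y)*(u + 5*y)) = -u^2 + u*y + 30*y^2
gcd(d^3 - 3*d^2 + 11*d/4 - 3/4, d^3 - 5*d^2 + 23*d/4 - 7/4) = d^2 - 3*d/2 + 1/2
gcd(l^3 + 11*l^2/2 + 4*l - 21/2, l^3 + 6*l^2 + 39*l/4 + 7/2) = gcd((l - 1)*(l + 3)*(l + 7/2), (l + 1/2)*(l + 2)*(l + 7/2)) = l + 7/2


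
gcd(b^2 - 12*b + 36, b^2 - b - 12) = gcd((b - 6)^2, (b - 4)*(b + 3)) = 1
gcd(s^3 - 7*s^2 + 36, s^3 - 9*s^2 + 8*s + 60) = s^2 - 4*s - 12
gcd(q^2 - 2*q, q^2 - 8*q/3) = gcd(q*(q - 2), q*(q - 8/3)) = q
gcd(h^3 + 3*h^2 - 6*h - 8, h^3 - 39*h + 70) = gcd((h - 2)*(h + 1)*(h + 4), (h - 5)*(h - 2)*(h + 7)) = h - 2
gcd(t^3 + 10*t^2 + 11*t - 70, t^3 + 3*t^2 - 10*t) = t^2 + 3*t - 10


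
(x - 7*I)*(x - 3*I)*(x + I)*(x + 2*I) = x^4 - 7*I*x^3 + 7*x^2 - 43*I*x + 42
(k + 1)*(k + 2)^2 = k^3 + 5*k^2 + 8*k + 4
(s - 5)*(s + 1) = s^2 - 4*s - 5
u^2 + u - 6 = (u - 2)*(u + 3)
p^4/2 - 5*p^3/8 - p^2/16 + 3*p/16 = p*(p/2 + 1/4)*(p - 1)*(p - 3/4)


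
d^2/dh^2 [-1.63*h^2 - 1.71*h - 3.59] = -3.26000000000000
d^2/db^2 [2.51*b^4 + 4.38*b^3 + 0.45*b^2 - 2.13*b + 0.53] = 30.12*b^2 + 26.28*b + 0.9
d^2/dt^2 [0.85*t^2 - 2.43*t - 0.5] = 1.70000000000000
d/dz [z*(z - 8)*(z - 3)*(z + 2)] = 4*z^3 - 27*z^2 + 4*z + 48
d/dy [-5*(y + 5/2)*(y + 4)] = -10*y - 65/2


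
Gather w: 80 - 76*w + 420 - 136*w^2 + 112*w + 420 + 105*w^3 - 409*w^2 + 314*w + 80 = 105*w^3 - 545*w^2 + 350*w + 1000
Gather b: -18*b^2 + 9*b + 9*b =-18*b^2 + 18*b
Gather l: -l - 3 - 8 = -l - 11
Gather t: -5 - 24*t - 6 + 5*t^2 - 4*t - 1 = 5*t^2 - 28*t - 12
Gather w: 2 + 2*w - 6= 2*w - 4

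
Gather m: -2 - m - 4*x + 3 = -m - 4*x + 1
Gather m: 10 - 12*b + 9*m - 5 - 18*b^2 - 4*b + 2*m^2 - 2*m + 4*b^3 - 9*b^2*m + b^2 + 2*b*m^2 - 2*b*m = 4*b^3 - 17*b^2 - 16*b + m^2*(2*b + 2) + m*(-9*b^2 - 2*b + 7) + 5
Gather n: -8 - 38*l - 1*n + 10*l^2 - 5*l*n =10*l^2 - 38*l + n*(-5*l - 1) - 8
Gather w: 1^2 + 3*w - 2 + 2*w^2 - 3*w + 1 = 2*w^2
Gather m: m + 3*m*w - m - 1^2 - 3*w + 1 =3*m*w - 3*w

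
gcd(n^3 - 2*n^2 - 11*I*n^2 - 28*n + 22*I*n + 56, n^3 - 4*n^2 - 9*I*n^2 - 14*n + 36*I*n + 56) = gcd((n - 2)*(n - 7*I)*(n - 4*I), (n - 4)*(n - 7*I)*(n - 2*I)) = n - 7*I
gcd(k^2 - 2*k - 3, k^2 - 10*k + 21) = k - 3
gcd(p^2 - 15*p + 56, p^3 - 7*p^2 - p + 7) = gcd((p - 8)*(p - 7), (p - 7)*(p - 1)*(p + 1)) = p - 7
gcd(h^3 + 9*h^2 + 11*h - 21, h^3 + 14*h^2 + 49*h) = h + 7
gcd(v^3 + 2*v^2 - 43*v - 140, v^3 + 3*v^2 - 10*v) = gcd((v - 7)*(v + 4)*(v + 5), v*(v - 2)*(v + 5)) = v + 5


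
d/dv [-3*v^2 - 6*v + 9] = -6*v - 6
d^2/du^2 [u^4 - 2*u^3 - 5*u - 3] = 12*u*(u - 1)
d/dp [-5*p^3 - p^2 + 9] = p*(-15*p - 2)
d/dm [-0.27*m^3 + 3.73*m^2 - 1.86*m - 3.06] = -0.81*m^2 + 7.46*m - 1.86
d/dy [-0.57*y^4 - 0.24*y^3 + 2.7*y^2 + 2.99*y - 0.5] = -2.28*y^3 - 0.72*y^2 + 5.4*y + 2.99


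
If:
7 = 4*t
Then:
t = 7/4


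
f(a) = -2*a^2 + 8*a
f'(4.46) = -9.84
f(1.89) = 7.98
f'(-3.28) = 21.12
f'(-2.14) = 16.56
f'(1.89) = 0.44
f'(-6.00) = 32.00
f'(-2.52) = 18.08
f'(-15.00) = 68.00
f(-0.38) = -3.33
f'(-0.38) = 9.52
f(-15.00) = -570.00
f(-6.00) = -120.00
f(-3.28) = -47.76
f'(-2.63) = 18.52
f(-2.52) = -32.86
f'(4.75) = -11.00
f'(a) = 8 - 4*a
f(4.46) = -4.10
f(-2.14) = -26.28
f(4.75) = -7.12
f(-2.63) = -34.87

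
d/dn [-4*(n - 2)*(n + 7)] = -8*n - 20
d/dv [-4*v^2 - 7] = -8*v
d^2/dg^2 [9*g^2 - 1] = 18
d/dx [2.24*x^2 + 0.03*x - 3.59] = 4.48*x + 0.03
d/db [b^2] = 2*b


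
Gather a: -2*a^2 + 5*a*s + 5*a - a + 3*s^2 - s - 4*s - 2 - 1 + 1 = -2*a^2 + a*(5*s + 4) + 3*s^2 - 5*s - 2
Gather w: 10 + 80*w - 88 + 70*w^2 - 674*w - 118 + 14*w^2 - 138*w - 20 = 84*w^2 - 732*w - 216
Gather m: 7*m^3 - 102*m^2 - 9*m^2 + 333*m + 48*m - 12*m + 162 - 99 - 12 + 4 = 7*m^3 - 111*m^2 + 369*m + 55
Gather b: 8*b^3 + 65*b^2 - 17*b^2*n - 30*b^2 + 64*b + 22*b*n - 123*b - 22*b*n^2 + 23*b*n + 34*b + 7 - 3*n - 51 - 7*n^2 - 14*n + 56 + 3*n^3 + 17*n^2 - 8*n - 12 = 8*b^3 + b^2*(35 - 17*n) + b*(-22*n^2 + 45*n - 25) + 3*n^3 + 10*n^2 - 25*n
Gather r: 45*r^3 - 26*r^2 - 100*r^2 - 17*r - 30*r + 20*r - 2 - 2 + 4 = 45*r^3 - 126*r^2 - 27*r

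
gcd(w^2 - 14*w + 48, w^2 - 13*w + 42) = w - 6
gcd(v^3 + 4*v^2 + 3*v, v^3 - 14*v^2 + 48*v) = v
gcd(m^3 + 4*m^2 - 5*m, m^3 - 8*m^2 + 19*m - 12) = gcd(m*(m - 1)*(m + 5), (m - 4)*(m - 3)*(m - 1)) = m - 1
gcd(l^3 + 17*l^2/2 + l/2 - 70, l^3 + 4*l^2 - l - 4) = l + 4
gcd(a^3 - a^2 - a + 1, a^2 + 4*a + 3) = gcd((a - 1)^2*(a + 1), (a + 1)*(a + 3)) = a + 1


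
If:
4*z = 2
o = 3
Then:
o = 3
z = 1/2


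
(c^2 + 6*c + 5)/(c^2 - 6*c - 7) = (c + 5)/(c - 7)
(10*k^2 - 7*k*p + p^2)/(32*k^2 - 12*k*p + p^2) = (10*k^2 - 7*k*p + p^2)/(32*k^2 - 12*k*p + p^2)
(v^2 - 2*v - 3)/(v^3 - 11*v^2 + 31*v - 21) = (v + 1)/(v^2 - 8*v + 7)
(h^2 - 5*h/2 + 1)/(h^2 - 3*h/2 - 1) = (2*h - 1)/(2*h + 1)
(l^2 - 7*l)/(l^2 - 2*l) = (l - 7)/(l - 2)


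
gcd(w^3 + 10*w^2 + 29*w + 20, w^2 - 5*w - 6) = w + 1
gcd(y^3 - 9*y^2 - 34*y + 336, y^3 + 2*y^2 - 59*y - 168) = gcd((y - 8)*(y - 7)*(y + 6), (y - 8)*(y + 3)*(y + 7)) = y - 8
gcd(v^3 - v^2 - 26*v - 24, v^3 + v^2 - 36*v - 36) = v^2 - 5*v - 6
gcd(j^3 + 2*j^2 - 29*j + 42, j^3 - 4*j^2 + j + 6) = j^2 - 5*j + 6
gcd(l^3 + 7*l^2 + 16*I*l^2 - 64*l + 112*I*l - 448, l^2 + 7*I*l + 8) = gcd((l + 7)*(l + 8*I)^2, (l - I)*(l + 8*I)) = l + 8*I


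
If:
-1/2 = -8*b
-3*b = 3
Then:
No Solution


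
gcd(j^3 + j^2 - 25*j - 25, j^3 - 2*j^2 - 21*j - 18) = j + 1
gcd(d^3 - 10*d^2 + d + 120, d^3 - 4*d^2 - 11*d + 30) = d^2 - 2*d - 15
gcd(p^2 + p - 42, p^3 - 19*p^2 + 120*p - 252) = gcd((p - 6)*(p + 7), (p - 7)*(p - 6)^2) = p - 6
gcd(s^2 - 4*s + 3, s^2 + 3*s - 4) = s - 1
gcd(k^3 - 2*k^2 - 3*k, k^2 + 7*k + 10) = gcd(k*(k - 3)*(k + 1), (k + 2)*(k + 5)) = 1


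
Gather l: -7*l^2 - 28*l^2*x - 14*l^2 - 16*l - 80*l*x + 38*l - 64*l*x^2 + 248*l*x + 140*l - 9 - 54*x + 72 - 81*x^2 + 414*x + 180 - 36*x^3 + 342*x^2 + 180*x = l^2*(-28*x - 21) + l*(-64*x^2 + 168*x + 162) - 36*x^3 + 261*x^2 + 540*x + 243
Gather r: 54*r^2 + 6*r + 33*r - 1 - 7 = 54*r^2 + 39*r - 8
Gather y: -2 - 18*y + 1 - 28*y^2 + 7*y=-28*y^2 - 11*y - 1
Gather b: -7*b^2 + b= -7*b^2 + b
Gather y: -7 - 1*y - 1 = -y - 8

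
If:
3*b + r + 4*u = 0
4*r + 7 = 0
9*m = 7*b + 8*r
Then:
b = 7/12 - 4*u/3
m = -28*u/27 - 119/108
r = -7/4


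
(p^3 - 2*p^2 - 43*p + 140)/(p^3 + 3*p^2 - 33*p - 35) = (p - 4)/(p + 1)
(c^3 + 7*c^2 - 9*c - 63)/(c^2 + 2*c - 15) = (c^2 + 10*c + 21)/(c + 5)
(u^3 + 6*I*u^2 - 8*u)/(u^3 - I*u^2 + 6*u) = (u + 4*I)/(u - 3*I)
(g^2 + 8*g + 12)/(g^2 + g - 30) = (g + 2)/(g - 5)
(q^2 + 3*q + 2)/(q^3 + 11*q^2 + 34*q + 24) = (q + 2)/(q^2 + 10*q + 24)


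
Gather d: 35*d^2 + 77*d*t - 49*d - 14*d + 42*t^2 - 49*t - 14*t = 35*d^2 + d*(77*t - 63) + 42*t^2 - 63*t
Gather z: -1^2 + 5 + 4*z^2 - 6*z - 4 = 4*z^2 - 6*z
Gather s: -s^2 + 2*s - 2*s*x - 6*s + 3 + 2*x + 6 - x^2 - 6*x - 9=-s^2 + s*(-2*x - 4) - x^2 - 4*x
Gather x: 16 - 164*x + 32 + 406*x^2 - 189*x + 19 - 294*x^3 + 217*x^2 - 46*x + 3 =-294*x^3 + 623*x^2 - 399*x + 70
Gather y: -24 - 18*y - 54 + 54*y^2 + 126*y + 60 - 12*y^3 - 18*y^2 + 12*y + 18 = -12*y^3 + 36*y^2 + 120*y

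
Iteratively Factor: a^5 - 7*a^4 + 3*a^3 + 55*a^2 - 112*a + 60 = (a + 3)*(a^4 - 10*a^3 + 33*a^2 - 44*a + 20) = (a - 2)*(a + 3)*(a^3 - 8*a^2 + 17*a - 10) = (a - 2)^2*(a + 3)*(a^2 - 6*a + 5) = (a - 2)^2*(a - 1)*(a + 3)*(a - 5)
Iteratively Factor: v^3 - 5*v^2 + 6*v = (v - 2)*(v^2 - 3*v) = (v - 3)*(v - 2)*(v)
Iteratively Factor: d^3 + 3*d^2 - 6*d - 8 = (d + 4)*(d^2 - d - 2) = (d - 2)*(d + 4)*(d + 1)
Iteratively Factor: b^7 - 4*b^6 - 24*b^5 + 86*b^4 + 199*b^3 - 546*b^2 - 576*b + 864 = (b + 3)*(b^6 - 7*b^5 - 3*b^4 + 95*b^3 - 86*b^2 - 288*b + 288) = (b + 3)^2*(b^5 - 10*b^4 + 27*b^3 + 14*b^2 - 128*b + 96) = (b - 1)*(b + 3)^2*(b^4 - 9*b^3 + 18*b^2 + 32*b - 96) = (b - 4)*(b - 1)*(b + 3)^2*(b^3 - 5*b^2 - 2*b + 24) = (b - 4)^2*(b - 1)*(b + 3)^2*(b^2 - b - 6) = (b - 4)^2*(b - 3)*(b - 1)*(b + 3)^2*(b + 2)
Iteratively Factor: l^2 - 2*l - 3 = (l + 1)*(l - 3)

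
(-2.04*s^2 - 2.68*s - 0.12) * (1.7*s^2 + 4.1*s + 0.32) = -3.468*s^4 - 12.92*s^3 - 11.8448*s^2 - 1.3496*s - 0.0384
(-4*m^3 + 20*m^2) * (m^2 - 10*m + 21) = -4*m^5 + 60*m^4 - 284*m^3 + 420*m^2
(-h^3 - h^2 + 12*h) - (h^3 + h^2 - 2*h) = -2*h^3 - 2*h^2 + 14*h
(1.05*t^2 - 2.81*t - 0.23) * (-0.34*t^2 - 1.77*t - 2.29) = -0.357*t^4 - 0.9031*t^3 + 2.6474*t^2 + 6.842*t + 0.5267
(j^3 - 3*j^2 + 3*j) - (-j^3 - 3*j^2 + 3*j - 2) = 2*j^3 + 2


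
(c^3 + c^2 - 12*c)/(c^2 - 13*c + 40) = c*(c^2 + c - 12)/(c^2 - 13*c + 40)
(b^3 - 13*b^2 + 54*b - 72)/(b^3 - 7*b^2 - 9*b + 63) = (b^2 - 10*b + 24)/(b^2 - 4*b - 21)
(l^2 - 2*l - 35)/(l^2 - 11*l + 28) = (l + 5)/(l - 4)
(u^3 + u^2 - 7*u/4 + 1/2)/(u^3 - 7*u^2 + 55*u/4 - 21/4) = (2*u^2 + 3*u - 2)/(2*u^2 - 13*u + 21)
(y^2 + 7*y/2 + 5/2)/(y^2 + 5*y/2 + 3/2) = (2*y + 5)/(2*y + 3)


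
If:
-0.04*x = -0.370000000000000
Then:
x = 9.25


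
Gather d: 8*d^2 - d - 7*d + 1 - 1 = 8*d^2 - 8*d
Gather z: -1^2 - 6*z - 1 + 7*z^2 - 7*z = 7*z^2 - 13*z - 2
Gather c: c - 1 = c - 1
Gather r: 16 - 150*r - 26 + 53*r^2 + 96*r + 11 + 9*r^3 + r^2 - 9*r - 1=9*r^3 + 54*r^2 - 63*r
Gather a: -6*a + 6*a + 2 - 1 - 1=0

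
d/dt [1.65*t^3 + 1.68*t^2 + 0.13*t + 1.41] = 4.95*t^2 + 3.36*t + 0.13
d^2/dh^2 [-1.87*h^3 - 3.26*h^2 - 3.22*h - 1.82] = -11.22*h - 6.52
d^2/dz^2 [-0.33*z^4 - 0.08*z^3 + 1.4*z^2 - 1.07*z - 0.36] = -3.96*z^2 - 0.48*z + 2.8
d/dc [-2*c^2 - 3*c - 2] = -4*c - 3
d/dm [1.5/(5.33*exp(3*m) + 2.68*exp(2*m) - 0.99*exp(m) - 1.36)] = (-23.985*exp(2*m) - 8.04*exp(m) + 1.485)*exp(m)/(5.33*exp(3*m) + 2.68*exp(2*m) - 0.99*exp(m) - 1.36)^2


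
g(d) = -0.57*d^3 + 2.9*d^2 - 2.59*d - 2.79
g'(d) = -1.71*d^2 + 5.8*d - 2.59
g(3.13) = 0.04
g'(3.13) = -1.19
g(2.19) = -0.54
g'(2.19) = 1.91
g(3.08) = 0.09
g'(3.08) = -0.95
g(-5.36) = 182.18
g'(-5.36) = -82.81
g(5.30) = -19.92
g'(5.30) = -19.88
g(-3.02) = 47.18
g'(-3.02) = -35.70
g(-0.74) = 0.95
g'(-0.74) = -7.82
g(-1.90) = 16.51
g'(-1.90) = -19.78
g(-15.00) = 2612.31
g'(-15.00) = -474.34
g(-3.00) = 46.47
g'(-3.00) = -35.38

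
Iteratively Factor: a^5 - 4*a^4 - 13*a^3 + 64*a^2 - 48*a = (a + 4)*(a^4 - 8*a^3 + 19*a^2 - 12*a) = (a - 1)*(a + 4)*(a^3 - 7*a^2 + 12*a) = (a - 4)*(a - 1)*(a + 4)*(a^2 - 3*a) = (a - 4)*(a - 3)*(a - 1)*(a + 4)*(a)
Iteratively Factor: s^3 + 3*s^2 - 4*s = (s + 4)*(s^2 - s) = s*(s + 4)*(s - 1)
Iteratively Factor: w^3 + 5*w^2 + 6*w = (w + 2)*(w^2 + 3*w) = (w + 2)*(w + 3)*(w)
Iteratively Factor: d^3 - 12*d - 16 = (d + 2)*(d^2 - 2*d - 8) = (d - 4)*(d + 2)*(d + 2)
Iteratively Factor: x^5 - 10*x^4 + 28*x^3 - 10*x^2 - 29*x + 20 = (x - 1)*(x^4 - 9*x^3 + 19*x^2 + 9*x - 20) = (x - 1)^2*(x^3 - 8*x^2 + 11*x + 20) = (x - 1)^2*(x + 1)*(x^2 - 9*x + 20) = (x - 4)*(x - 1)^2*(x + 1)*(x - 5)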